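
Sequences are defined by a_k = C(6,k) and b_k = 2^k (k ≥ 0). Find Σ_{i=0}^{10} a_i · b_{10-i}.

Write out a_i and b_{10-i} for i = 0,…,10 and sum the products.
Σ = 1·1024 + 6·512 + 15·256 + 20·128 + 15·64 + 6·32 + 1·16 + 0·8 + 0·4 + 0·2 + 0·1 = 11664.

11664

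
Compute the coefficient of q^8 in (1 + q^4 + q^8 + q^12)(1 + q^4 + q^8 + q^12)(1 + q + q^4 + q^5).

(1 + q^4 + q^8 + q^12) has coefficients 1,0,0,0,1,0,0,0,1 for degrees 0…8.
(1 + q^4 + q^8 + q^12) has coefficients 1,0,0,0,1,0,0,0,1 for degrees 0…8.
Finally multiplying by (1 + q + q^4 + q^5), the product of all factors after the first has coefficients 1,1,0,0,2,2,0,0,2 for degrees 0…8.
[q^8] = 1·2 + 1·2 + 1·1 = 5.

5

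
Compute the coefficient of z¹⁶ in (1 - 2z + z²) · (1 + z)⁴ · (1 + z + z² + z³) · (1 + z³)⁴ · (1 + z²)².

-3

(1 - 2z + z²) has coefficients 1,-2,1 for degrees 0…2.
(1 + z)⁴ has coefficients 1,4,6,4,1,0,0,0,0,0,0,0,0,0,0,0,0 for degrees 0…16.
Multiplying by (1 + z + z² + z³) gives running coefficients 1,5,11,15,15,11,5,1,0,0,0,0,0,0,0,0,0 for degrees 0…16.
Multiplying by (1 + z³)⁴ gives running coefficients 1,5,11,19,35,55,71,91,110,114,114,110,91,71,55,35,19 for degrees 0…16.
Finally multiplying by (1 + z²)², the product of all factors after the first has coefficients 1,5,13,29,58,98,152,220,287,351,405,429,429,405,351,287,220 for degrees 0…16.
[z¹⁶] = 1·220 − 2·287 + 1·351 = -3.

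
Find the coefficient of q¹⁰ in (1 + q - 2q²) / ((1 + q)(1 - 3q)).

The denominator gives the recurrence a_n = 2a_(n−1) + 3a_(n−2) for n ≥ 3; the numerator fixes a_0 = 1, a_1 = 3, a_2 = 7.
Iterating: 1, 3, 7, 23, 67, 203, 607, 1823, 5467, 16403, 49207, so a_10 = 49207.

49207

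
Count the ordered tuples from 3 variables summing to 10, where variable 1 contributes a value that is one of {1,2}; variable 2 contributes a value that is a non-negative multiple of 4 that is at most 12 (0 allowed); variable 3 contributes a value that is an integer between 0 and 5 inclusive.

The generating function for the choices is (z + z^2)·(1 + z^4 + z^8 + z^12)·(1 + z + z^2 + z^3 + z^4 + z^5); the count is [z^10].
(z + z^2) has coefficients 0,1,1 for degrees 0…2.
(1 + z^4 + z^8 + z^12) has coefficients 1,0,0,0,1,0,0,0,1,0,0 for degrees 0…10.
Finally multiplying by (1 + z + z^2 + z^3 + z^4 + z^5), the product of all factors after the first has coefficients 1,1,1,1,2,2,1,1,2,2,1 for degrees 0…10.
[z^10] = 1·2 + 1·2 = 4.

4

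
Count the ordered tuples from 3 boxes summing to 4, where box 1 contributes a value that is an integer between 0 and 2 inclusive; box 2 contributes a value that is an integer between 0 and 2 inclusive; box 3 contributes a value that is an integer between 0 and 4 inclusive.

9

The generating function for the choices is (1 + t + t^2)·(1 + t + t^2)·(1 + t + t^2 + t^3 + t^4); the count is [t^4].
(1 + t + t^2) has coefficients 1,1,1 for degrees 0…2.
(1 + t + t^2) has coefficients 1,1,1,0,0 for degrees 0…4.
Finally multiplying by (1 + t + t^2 + t^3 + t^4), the product of all factors after the first has coefficients 1,2,3,3,3 for degrees 0…4.
[t^4] = 1·3 + 1·3 + 1·3 = 9.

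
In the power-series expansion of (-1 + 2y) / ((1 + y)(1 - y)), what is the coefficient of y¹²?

-1

The denominator gives the recurrence a_n = a_(n−2) for n ≥ 2; the numerator fixes a_0 = -1, a_1 = 2.
Iterating: -1, 2, -1, 2, -1, 2, -1, 2, -1, 2, -1, 2, -1, so a_12 = -1.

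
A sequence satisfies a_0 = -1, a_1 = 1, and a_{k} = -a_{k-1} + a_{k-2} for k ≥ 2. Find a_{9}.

The ordinary generating function has denominator 1 + x - x^2.
Iterating the recurrence: a_0,…,a_{9} = -1, 1, -2, 3, -5, 8, -13, 21, -34, 55.

55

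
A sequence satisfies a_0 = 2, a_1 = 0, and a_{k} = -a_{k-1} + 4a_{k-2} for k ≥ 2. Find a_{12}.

60712

The ordinary generating function has denominator 1 + x - 4x^2.
Iterating the recurrence: a_0,…,a_{12} = 2, 0, 8, -8, 40, -72, 232, -520, 1448, -3528, 9320, -23432, 60712.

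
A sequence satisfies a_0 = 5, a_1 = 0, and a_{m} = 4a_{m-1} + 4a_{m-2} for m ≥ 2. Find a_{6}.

9280

The ordinary generating function has denominator 1 - 4q - 4q^2.
Iterating the recurrence: a_0,…,a_{6} = 5, 0, 20, 80, 400, 1920, 9280.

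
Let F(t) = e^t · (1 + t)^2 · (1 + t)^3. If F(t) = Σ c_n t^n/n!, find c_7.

The EGF product rule gives c_7 = Σ_{k_1+k_2+k_3=7} C(7; k_1,k_2,k_3) · ∏ g_i(k_i), where e^t gives (1)^k; (1+t)^2 gives the falling factorial (2)_k; (1+t)^3 gives the falling factorial (3)_k.
g_1(k) for k = 0…7: 1, 1, 1, 1, 1, 1, 1, 1.
g_2(k) for k = 0…7: 1, 2, 2, 0, 0, 0, 0, 0.
g_3(k) for k = 0…7: 1, 3, 6, 6, 0, 0, 0, 0.
First combine the last two factors: h(k) = Σ_j C(k,j)·g_2(j)·g_3(k−j) for k = 0…7: 1, 5, 20, 60, 120, 120, 0, 0.
c_7 = Σ_k C(7,k)·g_1(k)·h(7−k) = 21·1·120 + 35·1·120 + 35·1·60 + 21·1·20 + 7·1·5 + 1·1·1 = 2520 + 4200 + 2100 + 420 + 35 + 1 = 9276.

9276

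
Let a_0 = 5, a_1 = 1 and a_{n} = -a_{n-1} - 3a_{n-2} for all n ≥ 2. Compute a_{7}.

253

The ordinary generating function has denominator 1 + y + 3y^2.
Iterating the recurrence: a_0,…,a_{7} = 5, 1, -16, 13, 35, -74, -31, 253.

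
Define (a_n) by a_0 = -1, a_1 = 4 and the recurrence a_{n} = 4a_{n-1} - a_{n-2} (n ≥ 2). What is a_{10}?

The ordinary generating function has denominator 1 - 4z + z^2.
Iterating the recurrence: a_0,…,a_{10} = -1, 4, 17, 64, 239, 892, 3329, 12424, 46367, 173044, 645809.

645809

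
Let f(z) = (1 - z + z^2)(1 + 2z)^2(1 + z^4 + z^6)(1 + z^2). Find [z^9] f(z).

(1 - z + z^2) has coefficients 1,-1,1 for degrees 0…2.
(1 + 2z)^2 has coefficients 1,4,4,0,0,0,0,0,0,0 for degrees 0…9.
Multiplying by (1 + z^4 + z^6) gives running coefficients 1,4,4,0,1,4,5,4,4,0 for degrees 0…9.
Finally multiplying by (1 + z^2), the product of all factors after the first has coefficients 1,4,5,4,5,4,6,8,9,4 for degrees 0…9.
[z^9] = 1·4 − 1·9 + 1·8 = 3.

3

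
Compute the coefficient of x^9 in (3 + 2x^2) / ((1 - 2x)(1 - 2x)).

17408

The denominator gives the recurrence a_n = 4a_(n−1) − 4a_(n−2) for n ≥ 3; the numerator fixes a_0 = 3, a_1 = 12, a_2 = 38.
Iterating: 3, 12, 38, 104, 264, 640, 1504, 3456, 7808, 17408, so a_9 = 17408.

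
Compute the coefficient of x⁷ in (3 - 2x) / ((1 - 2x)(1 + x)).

169

The denominator gives the recurrence a_n = a_(n−1) + 2a_(n−2) for n ≥ 2; the numerator fixes a_0 = 3, a_1 = 1.
Iterating: 3, 1, 7, 9, 23, 41, 87, 169, so a_7 = 169.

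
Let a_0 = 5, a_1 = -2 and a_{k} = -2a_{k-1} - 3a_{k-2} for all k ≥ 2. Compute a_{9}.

The ordinary generating function has denominator 1 + 2x + 3x^2.
Iterating the recurrence: a_0,…,a_{9} = 5, -2, -11, 28, -23, -38, 145, -176, -83, 694.

694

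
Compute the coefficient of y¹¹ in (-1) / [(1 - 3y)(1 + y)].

-132860

The denominator gives the recurrence a_n = 2a_(n−1) + 3a_(n−2) for n ≥ 3; the numerator fixes a_0 = -1, a_1 = -2, a_2 = -7.
Iterating: -1, -2, -7, -20, -61, -182, -547, -1640, -4921, -14762, -44287, -132860, so a_11 = -132860.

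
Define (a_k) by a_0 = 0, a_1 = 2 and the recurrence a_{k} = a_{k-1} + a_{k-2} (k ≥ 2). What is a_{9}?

68

The ordinary generating function has denominator 1 - x - x^2.
Iterating the recurrence: a_0,…,a_{9} = 0, 2, 2, 4, 6, 10, 16, 26, 42, 68.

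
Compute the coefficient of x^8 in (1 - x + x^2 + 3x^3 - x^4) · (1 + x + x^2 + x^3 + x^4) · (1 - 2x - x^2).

(1 - x + x^2 + 3x^3 - x^4) has coefficients 1,-1,1,3,-1 for degrees 0…4.
(1 + x + x^2 + x^3 + x^4) has coefficients 1,1,1,1,1,0,0,0,0 for degrees 0…8.
Finally multiplying by (1 - 2x - x^2), the product of all factors after the first has coefficients 1,-1,-2,-2,-2,-3,-1,0,0 for degrees 0…8.
[x^8] = 1·0 − 1·0 + 1·(-1) + 3·(-3) − 1·(-2) = -8.

-8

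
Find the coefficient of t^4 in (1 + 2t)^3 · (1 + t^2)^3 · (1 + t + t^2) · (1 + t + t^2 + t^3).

(1 + 2t)^3 has coefficients 1,6,12,8 for degrees 0…3.
(1 + t^2)^3 has coefficients 1,0,3,0,3 for degrees 0…4.
Multiplying by (1 + t + t^2) gives running coefficients 1,1,4,3,6 for degrees 0…4.
Finally multiplying by (1 + t + t^2 + t^3), the product of all factors after the first has coefficients 1,2,6,9,14 for degrees 0…4.
[t^4] = 1·14 + 6·9 + 12·6 + 8·2 = 156.

156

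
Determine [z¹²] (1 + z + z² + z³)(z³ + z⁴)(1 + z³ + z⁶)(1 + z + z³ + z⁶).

(1 + z + z² + z³) has coefficients 1,1,1,1 for degrees 0…3.
(z³ + z⁴) has coefficients 0,0,0,1,1,0,0,0,0,0,0,0,0 for degrees 0…12.
Multiplying by (1 + z³ + z⁶) gives running coefficients 0,0,0,1,1,0,1,1,0,1,1,0,0 for degrees 0…12.
Finally multiplying by (1 + z + z³ + z⁶), the product of all factors after the first has coefficients 0,0,0,1,2,1,2,3,1,3,4,1,2 for degrees 0…12.
[z¹²] = 1·2 + 1·1 + 1·4 + 1·3 = 10.

10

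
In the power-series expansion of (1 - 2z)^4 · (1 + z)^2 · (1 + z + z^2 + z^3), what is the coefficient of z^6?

0

(1 - 2z)^4 has coefficients 1,-8,24,-32,16 for degrees 0…4.
(1 + z)^2 has coefficients 1,2,1,0,0,0,0 for degrees 0…6.
Finally multiplying by (1 + z + z^2 + z^3), the product of all factors after the first has coefficients 1,3,4,4,3,1,0 for degrees 0…6.
[z^6] = 1·0 − 8·1 + 24·3 − 32·4 + 16·4 = 0.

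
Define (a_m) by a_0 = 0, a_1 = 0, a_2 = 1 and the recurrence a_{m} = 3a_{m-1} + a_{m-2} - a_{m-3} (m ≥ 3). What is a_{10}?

10993

The ordinary generating function has denominator 1 - 3q - q^2 + q^3.
Iterating the recurrence: a_0,…,a_{10} = 0, 0, 1, 3, 10, 32, 103, 331, 1064, 3420, 10993.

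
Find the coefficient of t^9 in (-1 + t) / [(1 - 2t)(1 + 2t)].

Partial fractions give a closed form: a_n = (-1/4)·2^n + (-3/4)·(-2)^n.
At n = 9: a_9 = 256.

256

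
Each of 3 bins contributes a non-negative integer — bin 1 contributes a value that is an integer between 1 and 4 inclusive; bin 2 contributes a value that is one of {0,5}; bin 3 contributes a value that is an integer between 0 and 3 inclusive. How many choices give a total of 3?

The generating function for the choices is (t + t^2 + t^3 + t^4)·(1 + t^5)·(1 + t + t^2 + t^3); the count is [t^3].
(t + t^2 + t^3 + t^4) has coefficients 0,1,1,1 for degrees 0…3.
(1 + t^5) has coefficients 1,0,0,0 for degrees 0…3.
Finally multiplying by (1 + t + t^2 + t^3), the product of all factors after the first has coefficients 1,1,1,1 for degrees 0…3.
[t^3] = 1·1 + 1·1 + 1·1 = 3.

3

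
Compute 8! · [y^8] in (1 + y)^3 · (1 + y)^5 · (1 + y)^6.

121080960

The EGF product rule gives c_8 = Σ_{k_1+k_2+k_3=8} C(8; k_1,k_2,k_3) · ∏ g_i(k_i), where (1+y)^3 gives the falling factorial (3)_k; (1+y)^5 gives the falling factorial (5)_k; (1+y)^6 gives the falling factorial (6)_k.
g_1(k) for k = 0…8: 1, 3, 6, 6, 0, 0, 0, 0, 0.
g_2(k) for k = 0…8: 1, 5, 20, 60, 120, 120, 0, 0, 0.
g_3(k) for k = 0…8: 1, 6, 30, 120, 360, 720, 720, 0, 0.
First combine the last two factors: h(k) = Σ_j C(k,j)·g_2(j)·g_3(k−j) for k = 0…8: 1, 11, 110, 990, 7920, 55440, 332640, 1663200, 6652800.
c_8 = Σ_k C(8,k)·g_1(k)·h(8−k) = 1·1·6652800 + 8·3·1663200 + 28·6·332640 + 56·6·55440 = 6652800 + 39916800 + 55883520 + 18627840 = 121080960.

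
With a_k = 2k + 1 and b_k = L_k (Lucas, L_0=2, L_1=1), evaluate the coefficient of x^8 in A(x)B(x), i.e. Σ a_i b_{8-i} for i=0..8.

496

Write out a_i and b_{8-i} for i = 0,…,8 and sum the products.
Σ = 1·47 + 3·29 + 5·18 + 7·11 + 9·7 + 11·4 + 13·3 + 15·1 + 17·2 = 496.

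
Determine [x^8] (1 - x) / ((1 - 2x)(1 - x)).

256

The denominator gives the recurrence a_n = 3a_(n−1) − 2a_(n−2) for n ≥ 2; the numerator fixes a_0 = 1, a_1 = 2.
Iterating: 1, 2, 4, 8, 16, 32, 64, 128, 256, so a_8 = 256.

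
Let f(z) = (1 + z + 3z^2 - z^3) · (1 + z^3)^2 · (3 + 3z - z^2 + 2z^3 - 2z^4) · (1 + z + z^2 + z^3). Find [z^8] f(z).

53

(1 + z + 3z^2 - z^3) has coefficients 1,1,3,-1 for degrees 0…3.
(1 + z^3)^2 has coefficients 1,0,0,2,0,0,1,0,0 for degrees 0…8.
Multiplying by (3 + 3z - z^2 + 2z^3 - 2z^4) gives running coefficients 3,3,-1,8,4,-2,7,-1,-1 for degrees 0…8.
Finally multiplying by (1 + z + z^2 + z^3), the product of all factors after the first has coefficients 3,6,5,13,14,9,17,8,3 for degrees 0…8.
[z^8] = 1·3 + 1·8 + 3·17 − 1·9 = 53.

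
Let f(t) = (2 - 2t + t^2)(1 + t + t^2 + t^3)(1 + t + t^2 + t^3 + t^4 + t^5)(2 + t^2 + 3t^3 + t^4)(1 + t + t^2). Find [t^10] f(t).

(2 - 2t + t^2) has coefficients 2,-2,1 for degrees 0…2.
(1 + t + t^2 + t^3) has coefficients 1,1,1,1,0,0,0,0,0,0,0 for degrees 0…10.
Multiplying by (1 + t + t^2 + t^3 + t^4 + t^5) gives running coefficients 1,2,3,4,4,4,3,2,1,0,0 for degrees 0…10.
Multiplying by (2 + t^2 + 3t^3 + t^4) gives running coefficients 2,4,7,13,18,23,25,24,21,15,10 for degrees 0…10.
Finally multiplying by (1 + t + t^2), the product of all factors after the first has coefficients 2,6,13,24,38,54,66,72,70,60,46 for degrees 0…10.
[t^10] = 2·46 − 2·60 + 1·70 = 42.

42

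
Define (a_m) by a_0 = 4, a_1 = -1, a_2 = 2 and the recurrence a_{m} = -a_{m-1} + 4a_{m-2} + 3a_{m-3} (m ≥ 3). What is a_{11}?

2769

The ordinary generating function has denominator 1 + q - 4q^2 - 3q^3.
Iterating the recurrence: a_0,…,a_{11} = 4, -1, 2, 6, -1, 31, -17, 138, -113, 614, -652, 2769.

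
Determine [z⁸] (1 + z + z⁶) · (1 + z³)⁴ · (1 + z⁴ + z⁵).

(1 + z + z⁶) has coefficients 1,1,0,0,0,0,1 for degrees 0…6.
(1 + z³)⁴ has coefficients 1,0,0,4,0,0,6,0,0 for degrees 0…8.
Finally multiplying by (1 + z⁴ + z⁵), the product of all factors after the first has coefficients 1,0,0,4,1,1,6,4,4 for degrees 0…8.
[z⁸] = 1·4 + 1·4 + 1·0 = 8.

8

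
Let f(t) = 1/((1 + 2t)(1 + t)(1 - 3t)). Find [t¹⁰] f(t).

27391

Partial fractions give a closed form: a_n = (4/5)·(-2)^n + (-1/4)·(-1)^n + (9/20)·3^n.
At n = 10: a_10 = 27391.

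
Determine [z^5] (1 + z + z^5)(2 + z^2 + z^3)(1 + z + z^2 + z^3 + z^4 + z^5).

(1 + z + z^5) has coefficients 1,1,0,0,0,1 for degrees 0…5.
(2 + z^2 + z^3) has coefficients 2,0,1,1,0,0 for degrees 0…5.
Finally multiplying by (1 + z + z^2 + z^3 + z^4 + z^5), the product of all factors after the first has coefficients 2,2,3,4,4,4 for degrees 0…5.
[z^5] = 1·4 + 1·4 + 1·2 = 10.

10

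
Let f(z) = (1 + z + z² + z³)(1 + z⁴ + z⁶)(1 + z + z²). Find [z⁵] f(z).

(1 + z + z² + z³) has coefficients 1,1,1,1 for degrees 0…3.
(1 + z⁴ + z⁶) has coefficients 1,0,0,0,1,0 for degrees 0…5.
Finally multiplying by (1 + z + z²), the product of all factors after the first has coefficients 1,1,1,0,1,1 for degrees 0…5.
[z⁵] = 1·1 + 1·1 + 1·0 + 1·1 = 3.

3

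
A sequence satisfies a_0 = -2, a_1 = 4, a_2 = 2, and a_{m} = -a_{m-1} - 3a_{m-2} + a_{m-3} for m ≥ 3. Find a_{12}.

The ordinary generating function has denominator 1 + z + 3z^2 - z^3.
Iterating the recurrence: a_0,…,a_{12} = -2, 4, 2, -16, 14, 36, -94, 0, 318, -412, -542, 2096, -882.

-882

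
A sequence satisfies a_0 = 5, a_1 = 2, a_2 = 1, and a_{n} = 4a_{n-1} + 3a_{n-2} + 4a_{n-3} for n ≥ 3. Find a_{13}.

174844362

The ordinary generating function has denominator 1 - 4q - 3q^2 - 4q^3.
Iterating the recurrence: a_0,…,a_{13} = 5, 2, 1, 30, 131, 618, 2985, 14318, 68699, 329690, 1582129, 7592382, 36434675, 174844362.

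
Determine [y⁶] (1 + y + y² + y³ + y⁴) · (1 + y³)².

(1 + y + y² + y³ + y⁴) has coefficients 1,1,1,1,1 for degrees 0…4.
(1 + y³)² has coefficients 1,0,0,2,0,0,1 for degrees 0…6.
[y⁶] = 1·1 + 1·0 + 1·0 + 1·2 + 1·0 = 3.

3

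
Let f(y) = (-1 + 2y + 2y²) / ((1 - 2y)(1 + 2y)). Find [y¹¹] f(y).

2048

The denominator gives the recurrence a_n = 4a_(n−2) for n ≥ 3; the numerator fixes a_0 = -1, a_1 = 2, a_2 = -2.
Iterating: -1, 2, -2, 8, -8, 32, -32, 128, -128, 512, -512, 2048, so a_11 = 2048.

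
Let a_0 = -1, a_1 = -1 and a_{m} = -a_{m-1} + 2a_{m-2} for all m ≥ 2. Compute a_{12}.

The ordinary generating function has denominator 1 + q - 2q^2.
Iterating the recurrence: a_0,…,a_{12} = -1, -1, -1, -1, -1, -1, -1, -1, -1, -1, -1, -1, -1.

-1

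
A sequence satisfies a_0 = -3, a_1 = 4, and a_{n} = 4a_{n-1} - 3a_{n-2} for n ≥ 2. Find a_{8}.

22957

The ordinary generating function has denominator 1 - 4q + 3q^2.
Iterating the recurrence: a_0,…,a_{8} = -3, 4, 25, 88, 277, 844, 2545, 7648, 22957.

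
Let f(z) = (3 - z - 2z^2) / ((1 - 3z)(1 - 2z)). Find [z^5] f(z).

1654

The denominator gives the recurrence a_n = 5a_(n−1) − 6a_(n−2) for n ≥ 3; the numerator fixes a_0 = 3, a_1 = 14, a_2 = 50.
Iterating: 3, 14, 50, 166, 530, 1654, so a_5 = 1654.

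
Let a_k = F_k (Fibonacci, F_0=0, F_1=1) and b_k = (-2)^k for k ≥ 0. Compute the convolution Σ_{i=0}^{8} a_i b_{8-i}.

-93

This is [x^8] in the product of the two ordinary generating functions.
Σ = 0·256 + 1·(-128) + 1·64 + 2·(-32) + 3·16 + 5·(-8) + 8·4 + 13·(-2) + 21·1 = -93.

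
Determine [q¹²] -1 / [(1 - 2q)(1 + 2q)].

The denominator gives the recurrence a_n = 4a_(n−2) for n ≥ 2; the numerator fixes a_0 = -1, a_1 = 0.
Iterating: -1, 0, -4, 0, -16, 0, -64, 0, -256, 0, -1024, 0, -4096, so a_12 = -4096.

-4096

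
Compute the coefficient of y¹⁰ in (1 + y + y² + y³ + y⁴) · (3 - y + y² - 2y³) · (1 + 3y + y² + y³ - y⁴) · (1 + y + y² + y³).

(1 + y + y² + y³ + y⁴) has coefficients 1,1,1,1,1 for degrees 0…4.
(3 - y + y² - 2y³) has coefficients 3,-1,1,-2,0,0,0,0,0,0,0 for degrees 0…10.
Multiplying by (1 + 3y + y² + y³ - y⁴) gives running coefficients 3,8,1,3,-9,0,-3,2,0,0,0 for degrees 0…10.
Finally multiplying by (1 + y + y² + y³), the product of all factors after the first has coefficients 3,11,12,15,3,-5,-9,-10,-1,-1,2 for degrees 0…10.
[y¹⁰] = 1·2 + 1·(-1) + 1·(-1) + 1·(-10) + 1·(-9) = -19.

-19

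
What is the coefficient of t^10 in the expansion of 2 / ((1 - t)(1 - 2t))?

The denominator gives the recurrence a_n = 3a_(n−1) − 2a_(n−2) for n ≥ 2; the numerator fixes a_0 = 2, a_1 = 6.
Iterating: 2, 6, 14, 30, 62, 126, 254, 510, 1022, 2046, 4094, so a_10 = 4094.

4094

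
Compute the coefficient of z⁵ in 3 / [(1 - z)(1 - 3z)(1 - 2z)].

Partial fractions give a closed form: a_n = (3/2)·1^n + (27/2)·3^n + (-12)·2^n.
At n = 5: a_5 = 2898.

2898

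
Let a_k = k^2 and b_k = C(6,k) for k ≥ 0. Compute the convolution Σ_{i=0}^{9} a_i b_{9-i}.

The convolution is the t^9 coefficient of A(t)B(t).
Σ = 0·0 + 1·0 + 4·0 + 9·1 + 16·6 + 25·15 + 36·20 + 49·15 + 64·6 + 81·1 = 2400.

2400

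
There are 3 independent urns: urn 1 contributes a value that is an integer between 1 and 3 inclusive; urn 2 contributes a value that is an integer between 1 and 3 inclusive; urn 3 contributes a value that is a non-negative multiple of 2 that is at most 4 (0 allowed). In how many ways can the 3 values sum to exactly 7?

The generating function for the choices is (t + t^2 + t^3)·(t + t^2 + t^3)·(1 + t^2 + t^4); the count is [t^7].
(t + t^2 + t^3) has coefficients 0,1,1,1 for degrees 0…3.
(t + t^2 + t^3) has coefficients 0,1,1,1,0,0,0,0 for degrees 0…7.
Finally multiplying by (1 + t^2 + t^4), the product of all factors after the first has coefficients 0,1,1,2,1,2,1,1 for degrees 0…7.
[t^7] = 1·1 + 1·2 + 1·1 = 4.

4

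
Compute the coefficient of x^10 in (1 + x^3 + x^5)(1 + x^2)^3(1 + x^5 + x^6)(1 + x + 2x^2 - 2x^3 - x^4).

3

(1 + x^3 + x^5) has coefficients 1,0,0,1,0,1 for degrees 0…5.
(1 + x^2)^3 has coefficients 1,0,3,0,3,0,1,0,0,0,0 for degrees 0…10.
Multiplying by (1 + x^5 + x^6) gives running coefficients 1,0,3,0,3,1,2,3,3,3,3 for degrees 0…10.
Finally multiplying by (1 + x + 2x^2 - 2x^3 - x^4), the product of all factors after the first has coefficients 1,1,5,1,8,-2,6,1,5,7,4 for degrees 0…10.
[x^10] = 1·4 + 1·1 + 1·(-2) = 3.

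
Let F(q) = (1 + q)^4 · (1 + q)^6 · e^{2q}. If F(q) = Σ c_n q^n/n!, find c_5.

The EGF product rule gives c_5 = Σ_{k_1+k_2+k_3=5} C(5; k_1,k_2,k_3) · ∏ g_i(k_i), where (1+q)^4 gives the falling factorial (4)_k; (1+q)^6 gives the falling factorial (6)_k; e^{2q} gives (2)^k.
g_1(k) for k = 0…5: 1, 4, 12, 24, 24, 0.
g_2(k) for k = 0…5: 1, 6, 30, 120, 360, 720.
g_3(k) for k = 0…5: 1, 2, 4, 8, 16, 32.
First combine the last two factors: h(k) = Σ_j C(k,j)·g_2(j)·g_3(k−j) for k = 0…5: 1, 8, 58, 380, 2248, 12032.
c_5 = Σ_k C(5,k)·g_1(k)·h(5−k) = 1·1·12032 + 5·4·2248 + 10·12·380 + 10·24·58 + 5·24·8 = 12032 + 44960 + 45600 + 13920 + 960 = 117472.

117472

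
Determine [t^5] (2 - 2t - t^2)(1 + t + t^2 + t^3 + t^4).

-3

(2 - 2t - t^2) has coefficients 2,-2,-1 for degrees 0…2.
(1 + t + t^2 + t^3 + t^4) has coefficients 1,1,1,1,1,0 for degrees 0…5.
[t^5] = 2·0 − 2·1 − 1·1 = -3.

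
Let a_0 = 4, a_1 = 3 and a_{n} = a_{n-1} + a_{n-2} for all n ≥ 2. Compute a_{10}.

The ordinary generating function has denominator 1 - q - q^2.
Iterating the recurrence: a_0,…,a_{10} = 4, 3, 7, 10, 17, 27, 44, 71, 115, 186, 301.

301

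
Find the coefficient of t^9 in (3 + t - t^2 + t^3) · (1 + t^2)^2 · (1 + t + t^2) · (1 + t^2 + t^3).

(3 + t - t^2 + t^3) has coefficients 3,1,-1,1 for degrees 0…3.
(1 + t^2)^2 has coefficients 1,0,2,0,1,0,0,0,0,0 for degrees 0…9.
Multiplying by (1 + t + t^2) gives running coefficients 1,1,3,2,3,1,1,0,0,0 for degrees 0…9.
Finally multiplying by (1 + t^2 + t^3), the product of all factors after the first has coefficients 1,1,4,4,7,6,6,4,2,1 for degrees 0…9.
[t^9] = 3·1 + 1·2 − 1·4 + 1·6 = 7.

7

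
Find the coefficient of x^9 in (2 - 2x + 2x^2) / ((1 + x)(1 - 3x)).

The denominator gives the recurrence a_n = 2a_(n−1) + 3a_(n−2) for n ≥ 3; the numerator fixes a_0 = 2, a_1 = 2, a_2 = 12.
Iterating: 2, 2, 12, 30, 96, 282, 852, 2550, 7656, 22962, so a_9 = 22962.

22962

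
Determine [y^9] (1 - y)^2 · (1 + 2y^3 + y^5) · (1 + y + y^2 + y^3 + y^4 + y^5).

(1 - y)^2 has coefficients 1,-2,1 for degrees 0…2.
(1 + 2y^3 + y^5) has coefficients 1,0,0,2,0,1,0,0,0,0 for degrees 0…9.
Finally multiplying by (1 + y + y^2 + y^3 + y^4 + y^5), the product of all factors after the first has coefficients 1,1,1,3,3,4,3,3,3,1 for degrees 0…9.
[y^9] = 1·1 − 2·3 + 1·3 = -2.

-2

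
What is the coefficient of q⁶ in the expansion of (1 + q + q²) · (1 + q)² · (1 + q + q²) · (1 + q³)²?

22

(1 + q + q²) has coefficients 1,1,1 for degrees 0…2.
(1 + q)² has coefficients 1,2,1,0,0,0,0 for degrees 0…6.
Multiplying by (1 + q + q²) gives running coefficients 1,3,4,3,1,0,0 for degrees 0…6.
Finally multiplying by (1 + q³)², the product of all factors after the first has coefficients 1,3,4,5,7,8,7 for degrees 0…6.
[q⁶] = 1·7 + 1·8 + 1·7 = 22.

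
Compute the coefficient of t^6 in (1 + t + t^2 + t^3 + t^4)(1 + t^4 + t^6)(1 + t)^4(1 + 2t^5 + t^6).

(1 + t + t^2 + t^3 + t^4) has coefficients 1,1,1,1,1 for degrees 0…4.
(1 + t^4 + t^6) has coefficients 1,0,0,0,1,0,1 for degrees 0…6.
Multiplying by (1 + t)^4 gives running coefficients 1,4,6,4,2,4,7 for degrees 0…6.
Finally multiplying by (1 + 2t^5 + t^6), the product of all factors after the first has coefficients 1,4,6,4,2,6,16 for degrees 0…6.
[t^6] = 1·16 + 1·6 + 1·2 + 1·4 + 1·6 = 34.

34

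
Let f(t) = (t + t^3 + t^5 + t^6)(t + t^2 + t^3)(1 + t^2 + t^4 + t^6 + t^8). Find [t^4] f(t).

3

(t + t^3 + t^5 + t^6) has coefficients 0,1,0,1,0 for degrees 0…4.
(t + t^2 + t^3) has coefficients 0,1,1,1,0 for degrees 0…4.
Finally multiplying by (1 + t^2 + t^4 + t^6 + t^8), the product of all factors after the first has coefficients 0,1,1,2,1 for degrees 0…4.
[t^4] = 1·2 + 1·1 = 3.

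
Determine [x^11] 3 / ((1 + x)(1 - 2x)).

4095

Partial fractions give a closed form: a_n = (1)·(-1)^n + (2)·2^n.
At n = 11: a_11 = 4095.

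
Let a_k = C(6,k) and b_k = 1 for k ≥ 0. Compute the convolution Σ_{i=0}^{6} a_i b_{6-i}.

The convolution is the t^6 coefficient of A(t)B(t).
Σ = 1·1 + 6·1 + 15·1 + 20·1 + 15·1 + 6·1 + 1·1 = 64.

64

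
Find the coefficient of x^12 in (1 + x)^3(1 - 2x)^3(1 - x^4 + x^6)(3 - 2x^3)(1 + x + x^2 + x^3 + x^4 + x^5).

(1 + x)^3 has coefficients 1,3,3,1 for degrees 0…3.
(1 - 2x)^3 has coefficients 1,-6,12,-8,0,0,0,0,0,0,0,0,0 for degrees 0…12.
Multiplying by (1 - x^4 + x^6) gives running coefficients 1,-6,12,-8,-1,6,-11,2,12,-8,0,0,0 for degrees 0…12.
Multiplying by (3 - 2x^3) gives running coefficients 3,-18,36,-26,9,-6,-17,8,24,-2,-4,-24,16 for degrees 0…12.
Finally multiplying by (1 + x + x^2 + x^3 + x^4 + x^5), the product of all factors after the first has coefficients 3,-15,21,-5,4,-2,-22,4,-8,16,3,-15,18 for degrees 0…12.
[x^12] = 1·18 + 3·(-15) + 3·3 + 1·16 = -2.

-2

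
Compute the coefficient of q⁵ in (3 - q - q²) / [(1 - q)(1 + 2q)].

The denominator gives the recurrence a_n = −a_(n−1) + 2a_(n−2) for n ≥ 3; the numerator fixes a_0 = 3, a_1 = -4, a_2 = 9.
Iterating: 3, -4, 9, -17, 35, -69, so a_5 = -69.

-69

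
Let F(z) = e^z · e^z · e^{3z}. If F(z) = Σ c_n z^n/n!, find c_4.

625

The EGF product rule gives c_4 = Σ_{k_1+k_2+k_3=4} C(4; k_1,k_2,k_3) · ∏ g_i(k_i), where e^z gives (1)^k; e^z gives (1)^k; e^{3z} gives (3)^k.
g_1(k) for k = 0…4: 1, 1, 1, 1, 1.
g_2(k) for k = 0…4: 1, 1, 1, 1, 1.
g_3(k) for k = 0…4: 1, 3, 9, 27, 81.
First combine the last two factors: h(k) = Σ_j C(k,j)·g_2(j)·g_3(k−j) for k = 0…4: 1, 4, 16, 64, 256.
c_4 = Σ_k C(4,k)·g_1(k)·h(4−k) = 1·1·256 + 4·1·64 + 6·1·16 + 4·1·4 + 1·1·1 = 256 + 256 + 96 + 16 + 1 = 625.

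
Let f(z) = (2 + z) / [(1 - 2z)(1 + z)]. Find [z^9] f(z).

853

Partial fractions give a closed form: a_n = (5/3)·2^n + (1/3)·(-1)^n.
At n = 9: a_9 = 853.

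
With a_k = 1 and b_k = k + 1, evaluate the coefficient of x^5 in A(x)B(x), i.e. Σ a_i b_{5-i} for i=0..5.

21

Write out a_i and b_{5-i} for i = 0,…,5 and sum the products.
Σ = 1·6 + 1·5 + 1·4 + 1·3 + 1·2 + 1·1 = 21.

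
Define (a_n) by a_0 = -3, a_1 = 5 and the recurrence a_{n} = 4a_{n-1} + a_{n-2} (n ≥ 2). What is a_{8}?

99501

The ordinary generating function has denominator 1 - 4q - q^2.
Iterating the recurrence: a_0,…,a_{8} = -3, 5, 17, 73, 309, 1309, 5545, 23489, 99501.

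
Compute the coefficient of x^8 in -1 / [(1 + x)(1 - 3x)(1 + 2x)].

-3157

The denominator gives the recurrence a_n = 7a_(n−2) + 6a_(n−3) for n ≥ 3; the numerator fixes a_0 = -1, a_1 = 0, a_2 = -7.
Iterating: -1, 0, -7, -6, -49, -84, -379, -882, -3157, so a_8 = -3157.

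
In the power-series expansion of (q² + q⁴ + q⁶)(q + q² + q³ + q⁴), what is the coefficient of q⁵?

(q² + q⁴ + q⁶) has coefficients 0,0,1,0,1,0 for degrees 0…5.
(q + q² + q³ + q⁴) has coefficients 0,1,1,1,1,0 for degrees 0…5.
[q⁵] = 1·1 + 1·1 = 2.

2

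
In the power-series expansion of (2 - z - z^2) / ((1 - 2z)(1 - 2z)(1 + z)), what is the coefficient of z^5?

The denominator gives the recurrence a_n = 3a_(n−1) − 4a_(n−3) for n ≥ 3; the numerator fixes a_0 = 2, a_1 = 5, a_2 = 14.
Iterating: 2, 5, 14, 34, 82, 190, so a_5 = 190.

190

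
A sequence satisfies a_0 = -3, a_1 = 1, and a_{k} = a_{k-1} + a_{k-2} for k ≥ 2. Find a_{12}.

The ordinary generating function has denominator 1 - t - t^2.
Iterating the recurrence: a_0,…,a_{12} = -3, 1, -2, -1, -3, -4, -7, -11, -18, -29, -47, -76, -123.

-123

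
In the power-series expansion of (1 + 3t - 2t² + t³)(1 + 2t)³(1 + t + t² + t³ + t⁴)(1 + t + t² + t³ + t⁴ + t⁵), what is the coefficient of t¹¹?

136

(1 + 3t - 2t² + t³) has coefficients 1,3,-2,1 for degrees 0…3.
(1 + 2t)³ has coefficients 1,6,12,8,0,0,0,0,0,0,0,0 for degrees 0…11.
Multiplying by (1 + t + t² + t³ + t⁴) gives running coefficients 1,7,19,27,27,26,20,8,0,0,0,0 for degrees 0…11.
Finally multiplying by (1 + t + t² + t³ + t⁴ + t⁵), the product of all factors after the first has coefficients 1,8,27,54,81,107,126,127,108,81,54,28 for degrees 0…11.
[t¹¹] = 1·28 + 3·54 − 2·81 + 1·108 = 136.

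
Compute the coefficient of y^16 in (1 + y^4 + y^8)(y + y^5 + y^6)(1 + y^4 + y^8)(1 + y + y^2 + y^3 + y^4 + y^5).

(1 + y^4 + y^8) has coefficients 1,0,0,0,1,0,0,0,1 for degrees 0…8.
(y + y^5 + y^6) has coefficients 0,1,0,0,0,1,1,0,0,0,0,0,0,0,0,0,0 for degrees 0…16.
Multiplying by (1 + y^4 + y^8) gives running coefficients 0,1,0,0,0,2,1,0,0,2,1,0,0,1,1,0,0 for degrees 0…16.
Finally multiplying by (1 + y + y^2 + y^3 + y^4 + y^5), the product of all factors after the first has coefficients 0,1,1,1,1,3,4,3,3,5,6,4,3,4,5,3,2 for degrees 0…16.
[y^16] = 1·2 + 1·3 + 1·3 = 8.

8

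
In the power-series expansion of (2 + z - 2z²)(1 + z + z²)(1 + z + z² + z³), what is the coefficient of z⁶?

(2 + z - 2z²) has coefficients 2,1,-2 for degrees 0…2.
(1 + z + z²) has coefficients 1,1,1,0,0,0,0 for degrees 0…6.
Finally multiplying by (1 + z + z² + z³), the product of all factors after the first has coefficients 1,2,3,3,2,1,0 for degrees 0…6.
[z⁶] = 2·0 + 1·1 − 2·2 = -3.

-3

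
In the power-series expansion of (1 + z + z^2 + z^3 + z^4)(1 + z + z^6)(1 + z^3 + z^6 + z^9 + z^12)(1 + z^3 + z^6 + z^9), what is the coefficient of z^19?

18

(1 + z + z^2 + z^3 + z^4) has coefficients 1,1,1,1,1 for degrees 0…4.
(1 + z + z^6) has coefficients 1,1,0,0,0,0,1,0,0,0,0,0,0,0,0,0,0,0,0,0 for degrees 0…19.
Multiplying by (1 + z^3 + z^6 + z^9 + z^12) gives running coefficients 1,1,0,1,1,0,2,1,0,2,1,0,2,1,0,1,0,0,1,0 for degrees 0…19.
Finally multiplying by (1 + z^3 + z^6 + z^9), the product of all factors after the first has coefficients 1,1,0,2,2,0,4,3,0,6,4,0,7,4,0,7,3,0,6,2 for degrees 0…19.
[z^19] = 1·2 + 1·6 + 1·0 + 1·3 + 1·7 = 18.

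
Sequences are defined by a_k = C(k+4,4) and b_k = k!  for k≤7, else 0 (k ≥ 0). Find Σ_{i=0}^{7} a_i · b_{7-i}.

12492

The convolution is the t^7 coefficient of A(t)B(t).
Σ = 1·5040 + 5·720 + 15·120 + 35·24 + 70·6 + 126·2 + 210·1 + 330·1 = 12492.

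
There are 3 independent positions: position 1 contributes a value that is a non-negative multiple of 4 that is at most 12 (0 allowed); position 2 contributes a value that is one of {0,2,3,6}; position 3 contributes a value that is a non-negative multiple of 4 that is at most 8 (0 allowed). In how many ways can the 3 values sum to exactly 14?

6

The generating function for the choices is (1 + y^4 + y^8 + y^12)·(1 + y^2 + y^3 + y^6)·(1 + y^4 + y^8); the count is [y^14].
(1 + y^4 + y^8 + y^12) has coefficients 1,0,0,0,1,0,0,0,1,0,0,0,1 for degrees 0…12.
(1 + y^2 + y^3 + y^6) has coefficients 1,0,1,1,0,0,1,0,0,0,0,0,0,0,0 for degrees 0…14.
Finally multiplying by (1 + y^4 + y^8), the product of all factors after the first has coefficients 1,0,1,1,1,0,2,1,1,0,2,1,0,0,1 for degrees 0…14.
[y^14] = 1·1 + 1·2 + 1·2 + 1·1 = 6.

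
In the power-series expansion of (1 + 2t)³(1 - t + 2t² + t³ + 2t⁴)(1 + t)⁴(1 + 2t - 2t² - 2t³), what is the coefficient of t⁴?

(1 + 2t)³ has coefficients 1,6,12,8 for degrees 0…3.
(1 - t + 2t² + t³ + 2t⁴) has coefficients 1,-1,2,1,2 for degrees 0…4.
Multiplying by (1 + t)⁴ gives running coefficients 1,3,4,7,15 for degrees 0…4.
Finally multiplying by (1 + 2t - 2t² - 2t³), the product of all factors after the first has coefficients 1,5,8,7,15 for degrees 0…4.
[t⁴] = 1·15 + 6·7 + 12·8 + 8·5 = 193.

193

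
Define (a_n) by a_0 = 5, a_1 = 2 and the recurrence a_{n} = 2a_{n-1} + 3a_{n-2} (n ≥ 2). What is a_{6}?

1279

The ordinary generating function has denominator 1 - 2q - 3q^2.
Iterating the recurrence: a_0,…,a_{6} = 5, 2, 19, 44, 145, 422, 1279.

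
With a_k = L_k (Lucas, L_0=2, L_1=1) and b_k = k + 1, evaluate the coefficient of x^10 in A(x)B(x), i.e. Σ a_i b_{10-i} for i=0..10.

Write out a_i and b_{10-i} for i = 0,…,10 and sum the products.
Σ = 2·11 + 1·10 + 3·9 + 4·8 + 7·7 + 11·6 + 18·5 + 29·4 + 47·3 + 76·2 + 123·1 = 828.

828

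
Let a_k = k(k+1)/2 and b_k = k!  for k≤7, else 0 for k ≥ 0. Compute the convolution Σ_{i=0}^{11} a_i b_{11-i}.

64819

This is [x^11] in the product of the two ordinary generating functions.
Σ = 0·0 + 1·0 + 3·0 + 6·0 + 10·5040 + 15·720 + 21·120 + 28·24 + 36·6 + 45·2 + 55·1 + 66·1 = 64819.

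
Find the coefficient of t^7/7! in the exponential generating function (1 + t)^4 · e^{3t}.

174555

The EGF product rule gives c_7 = Σ_{k_1+k_2=7} C(7; k_1,k_2) · ∏ g_i(k_i), where (1+t)^4 gives the falling factorial (4)_k; e^{3t} gives (3)^k.
g_1(k) for k = 0…7: 1, 4, 12, 24, 24, 0, 0, 0.
g_2(k) for k = 0…7: 1, 3, 9, 27, 81, 243, 729, 2187.
c_7 = Σ_k C(7,k)·g_1(k)·g_2(7−k) = 1·1·2187 + 7·4·729 + 21·12·243 + 35·24·81 + 35·24·27 = 2187 + 20412 + 61236 + 68040 + 22680 = 174555.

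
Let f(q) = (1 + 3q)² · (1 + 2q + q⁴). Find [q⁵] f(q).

6

(1 + 3q)² has coefficients 1,6,9 for degrees 0…2.
(1 + 2q + q⁴) has coefficients 1,2,0,0,1,0 for degrees 0…5.
[q⁵] = 1·0 + 6·1 + 9·0 = 6.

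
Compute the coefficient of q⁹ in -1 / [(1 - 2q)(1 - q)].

The denominator gives the recurrence a_n = 3a_(n−1) − 2a_(n−2) for n ≥ 2; the numerator fixes a_0 = -1, a_1 = -3.
Iterating: -1, -3, -7, -15, -31, -63, -127, -255, -511, -1023, so a_9 = -1023.

-1023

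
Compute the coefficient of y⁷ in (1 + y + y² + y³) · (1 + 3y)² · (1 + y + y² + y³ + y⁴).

(1 + y + y² + y³) has coefficients 1,1,1,1 for degrees 0…3.
(1 + 3y)² has coefficients 1,6,9,0,0,0,0,0 for degrees 0…7.
Finally multiplying by (1 + y + y² + y³ + y⁴), the product of all factors after the first has coefficients 1,7,16,16,16,15,9,0 for degrees 0…7.
[y⁷] = 1·0 + 1·9 + 1·15 + 1·16 = 40.

40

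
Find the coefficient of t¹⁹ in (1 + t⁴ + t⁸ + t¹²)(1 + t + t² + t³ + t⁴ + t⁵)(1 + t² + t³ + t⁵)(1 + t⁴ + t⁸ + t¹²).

(1 + t⁴ + t⁸ + t¹²) has coefficients 1,0,0,0,1,0,0,0,1,0,0,0,1 for degrees 0…12.
(1 + t + t² + t³ + t⁴ + t⁵) has coefficients 1,1,1,1,1,1,0,0,0,0,0,0,0,0,0,0,0,0,0,0 for degrees 0…19.
Multiplying by (1 + t² + t³ + t⁵) gives running coefficients 1,1,2,3,3,4,3,3,2,1,1,0,0,0,0,0,0,0,0,0 for degrees 0…19.
Finally multiplying by (1 + t⁴ + t⁸ + t¹²), the product of all factors after the first has coefficients 1,1,2,3,4,5,5,6,6,6,6,6,6,6,6,6,5,5,4,3 for degrees 0…19.
[t¹⁹] = 1·3 + 1·6 + 1·6 + 1·6 = 21.

21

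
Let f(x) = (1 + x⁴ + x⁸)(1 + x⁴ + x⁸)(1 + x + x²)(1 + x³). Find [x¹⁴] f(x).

(1 + x⁴ + x⁸) has coefficients 1,0,0,0,1,0,0,0,1 for degrees 0…8.
(1 + x⁴ + x⁸) has coefficients 1,0,0,0,1,0,0,0,1,0,0,0,0,0,0 for degrees 0…14.
Multiplying by (1 + x + x²) gives running coefficients 1,1,1,0,1,1,1,0,1,1,1,0,0,0,0 for degrees 0…14.
Finally multiplying by (1 + x³), the product of all factors after the first has coefficients 1,1,1,1,2,2,1,1,2,2,1,1,1,1,0 for degrees 0…14.
[x¹⁴] = 1·0 + 1·1 + 1·1 = 2.

2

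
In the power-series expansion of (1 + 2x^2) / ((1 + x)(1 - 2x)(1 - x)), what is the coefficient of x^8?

The denominator gives the recurrence a_n = 2a_(n−1) + a_(n−2) − 2a_(n−3) for n ≥ 3; the numerator fixes a_0 = 1, a_1 = 2, a_2 = 7.
Iterating: 1, 2, 7, 14, 31, 62, 127, 254, 511, so a_8 = 511.

511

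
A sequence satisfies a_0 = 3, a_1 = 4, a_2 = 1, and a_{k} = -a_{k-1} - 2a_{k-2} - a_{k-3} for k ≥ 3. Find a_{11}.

The ordinary generating function has denominator 1 + x + 2x^2 + x^3.
Iterating the recurrence: a_0,…,a_{11} = 3, 4, 1, -12, 6, 17, -17, -23, 40, 23, -80, -6.

-6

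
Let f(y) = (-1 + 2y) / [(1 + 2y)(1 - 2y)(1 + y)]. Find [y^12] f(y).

Partial fractions give a closed form: a_n = (-2)·(-2)^n + (1)·(-1)^n.
At n = 12: a_12 = -8191.

-8191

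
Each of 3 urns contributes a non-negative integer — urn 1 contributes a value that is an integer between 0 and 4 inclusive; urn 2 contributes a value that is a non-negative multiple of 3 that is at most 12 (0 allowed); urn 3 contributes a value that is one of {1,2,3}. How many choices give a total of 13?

The generating function for the choices is (1 + x + x² + x³ + x⁴)·(1 + x³ + x⁶ + x⁹ + x¹²)·(x + x² + x³); the count is [x¹³].
(1 + x + x² + x³ + x⁴) has coefficients 1,1,1,1,1 for degrees 0…4.
(1 + x³ + x⁶ + x⁹ + x¹²) has coefficients 1,0,0,1,0,0,1,0,0,1,0,0,1,0 for degrees 0…13.
Finally multiplying by (x + x² + x³), the product of all factors after the first has coefficients 0,1,1,1,1,1,1,1,1,1,1,1,1,1 for degrees 0…13.
[x¹³] = 1·1 + 1·1 + 1·1 + 1·1 + 1·1 = 5.

5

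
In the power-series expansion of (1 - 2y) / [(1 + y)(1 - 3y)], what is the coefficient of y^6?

183

The denominator gives the recurrence a_n = 2a_(n−1) + 3a_(n−2) for n ≥ 2; the numerator fixes a_0 = 1, a_1 = 0.
Iterating: 1, 0, 3, 6, 21, 60, 183, so a_6 = 183.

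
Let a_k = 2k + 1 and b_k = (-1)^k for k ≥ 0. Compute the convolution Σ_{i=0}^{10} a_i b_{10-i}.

11

Write out a_i and b_{10-i} for i = 0,…,10 and sum the products.
Σ = 1·1 + 3·(-1) + 5·1 + 7·(-1) + 9·1 + 11·(-1) + 13·1 + 15·(-1) + 17·1 + 19·(-1) + 21·1 = 11.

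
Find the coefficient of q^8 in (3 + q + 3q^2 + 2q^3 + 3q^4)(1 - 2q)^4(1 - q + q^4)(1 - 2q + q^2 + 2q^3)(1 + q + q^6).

249

(3 + q + 3q^2 + 2q^3 + 3q^4) has coefficients 3,1,3,2,3 for degrees 0…4.
(1 - 2q)^4 has coefficients 1,-8,24,-32,16,0,0,0,0 for degrees 0…8.
Multiplying by (1 - q + q^4) gives running coefficients 1,-9,32,-56,49,-24,24,-32,16 for degrees 0…8.
Multiplying by (1 - 2q + q^2 + 2q^3) gives running coefficients 1,-11,51,-127,175,-114,9,-6,56 for degrees 0…8.
Finally multiplying by (1 + q + q^6), the product of all factors after the first has coefficients 1,-10,40,-76,48,61,-104,-8,101 for degrees 0…8.
[q^8] = 3·101 + 1·(-8) + 3·(-104) + 2·61 + 3·48 = 249.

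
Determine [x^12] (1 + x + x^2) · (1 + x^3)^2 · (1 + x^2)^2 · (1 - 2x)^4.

17

(1 + x + x^2) has coefficients 1,1,1 for degrees 0…2.
(1 + x^3)^2 has coefficients 1,0,0,2,0,0,1,0,0,0,0,0,0 for degrees 0…12.
Multiplying by (1 + x^2)^2 gives running coefficients 1,0,2,2,1,4,1,2,2,0,1,0,0 for degrees 0…12.
Finally multiplying by (1 - 2x)^4, the product of all factors after the first has coefficients 1,-8,26,-46,49,-20,-39,90,-102,64,1,-40,56 for degrees 0…12.
[x^12] = 1·56 + 1·(-40) + 1·1 = 17.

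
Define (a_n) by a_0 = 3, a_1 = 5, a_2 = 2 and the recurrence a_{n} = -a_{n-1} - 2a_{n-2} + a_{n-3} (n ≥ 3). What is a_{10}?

67

The ordinary generating function has denominator 1 + y + 2y^2 - y^3.
Iterating the recurrence: a_0,…,a_{10} = 3, 5, 2, -9, 10, 10, -39, 29, 59, -156, 67.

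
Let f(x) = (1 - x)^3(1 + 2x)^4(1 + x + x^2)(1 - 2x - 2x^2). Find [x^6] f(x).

102

(1 - x)^3 has coefficients 1,-3,3,-1 for degrees 0…3.
(1 + 2x)^4 has coefficients 1,8,24,32,16,0,0 for degrees 0…6.
Multiplying by (1 + x + x^2) gives running coefficients 1,9,33,64,72,48,16 for degrees 0…6.
Finally multiplying by (1 - 2x - 2x^2), the product of all factors after the first has coefficients 1,7,13,-20,-122,-224,-224 for degrees 0…6.
[x^6] = 1·(-224) − 3·(-224) + 3·(-122) − 1·(-20) = 102.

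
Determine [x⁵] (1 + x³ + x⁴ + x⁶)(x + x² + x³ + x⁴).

(1 + x³ + x⁴ + x⁶) has coefficients 1,0,0,1,1,0 for degrees 0…5.
(x + x² + x³ + x⁴) has coefficients 0,1,1,1,1,0 for degrees 0…5.
[x⁵] = 1·0 + 1·1 + 1·1 = 2.

2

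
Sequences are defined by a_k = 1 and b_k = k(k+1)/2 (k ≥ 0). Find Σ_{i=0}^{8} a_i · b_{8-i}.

120

Write out a_i and b_{8-i} for i = 0,…,8 and sum the products.
Σ = 1·36 + 1·28 + 1·21 + 1·15 + 1·10 + 1·6 + 1·3 + 1·1 + 1·0 = 120.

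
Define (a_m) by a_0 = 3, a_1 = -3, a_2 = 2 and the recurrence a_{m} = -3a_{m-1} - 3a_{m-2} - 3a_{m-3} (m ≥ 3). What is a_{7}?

-234

The ordinary generating function has denominator 1 + 3x + 3x^2 + 3x^3.
Iterating the recurrence: a_0,…,a_{7} = 3, -3, 2, -6, 21, -51, 108, -234.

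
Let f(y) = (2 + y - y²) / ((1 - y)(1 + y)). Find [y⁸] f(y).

1

The denominator gives the recurrence a_n = a_(n−2) for n ≥ 3; the numerator fixes a_0 = 2, a_1 = 1, a_2 = 1.
Iterating: 2, 1, 1, 1, 1, 1, 1, 1, 1, so a_8 = 1.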